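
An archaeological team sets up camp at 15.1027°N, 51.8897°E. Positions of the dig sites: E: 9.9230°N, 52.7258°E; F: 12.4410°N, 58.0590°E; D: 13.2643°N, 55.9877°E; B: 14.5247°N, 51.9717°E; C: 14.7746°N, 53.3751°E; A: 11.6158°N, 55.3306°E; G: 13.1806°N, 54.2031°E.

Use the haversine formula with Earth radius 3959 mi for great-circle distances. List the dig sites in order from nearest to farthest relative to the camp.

B, C, G, D, A, E, F

Distance from the camp at 15.1027°N, 51.8897°E to each:
B 14.5247°N, 51.9717°E: 40.3 mi
C 14.7746°N, 53.3751°E: 101.7 mi
G 13.1806°N, 54.2031°E: 204.1 mi
D 13.2643°N, 55.9877°E: 302.5 mi
A 11.6158°N, 55.3306°E: 334.0 mi
E 9.9230°N, 52.7258°E: 362.3 mi
F 12.4410°N, 58.0590°E: 453.0 mi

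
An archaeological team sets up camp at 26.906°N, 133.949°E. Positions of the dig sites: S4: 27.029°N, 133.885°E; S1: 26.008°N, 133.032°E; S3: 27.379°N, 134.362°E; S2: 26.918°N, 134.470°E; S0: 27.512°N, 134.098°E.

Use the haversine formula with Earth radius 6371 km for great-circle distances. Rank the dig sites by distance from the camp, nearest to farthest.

Computing each great-circle distance from 26.906°N, 133.949°E:
S4 27.029°N, 133.885°E: 15.1 km
S2 26.918°N, 134.470°E: 51.7 km
S3 27.379°N, 134.362°E: 66.6 km
S0 27.512°N, 134.098°E: 69.0 km
S1 26.008°N, 133.032°E: 135.3 km

S4, S2, S3, S0, S1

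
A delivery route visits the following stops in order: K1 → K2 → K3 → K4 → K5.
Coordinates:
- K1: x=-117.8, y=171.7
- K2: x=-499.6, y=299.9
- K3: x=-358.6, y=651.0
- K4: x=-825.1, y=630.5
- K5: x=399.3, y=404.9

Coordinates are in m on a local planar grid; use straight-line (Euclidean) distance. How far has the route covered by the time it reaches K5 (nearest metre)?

2493 m

Leg distances:
K1→K2: 402.7 m  (cumulative 402.7 m)
K2→K3: 378.4 m  (cumulative 781.1 m)
K3→K4: 467.0 m  (cumulative 1248.1 m)
K4→K5: 1245.0 m  (cumulative 2493.1 m)
Cumulative distance at K5 ≈ 2493 m.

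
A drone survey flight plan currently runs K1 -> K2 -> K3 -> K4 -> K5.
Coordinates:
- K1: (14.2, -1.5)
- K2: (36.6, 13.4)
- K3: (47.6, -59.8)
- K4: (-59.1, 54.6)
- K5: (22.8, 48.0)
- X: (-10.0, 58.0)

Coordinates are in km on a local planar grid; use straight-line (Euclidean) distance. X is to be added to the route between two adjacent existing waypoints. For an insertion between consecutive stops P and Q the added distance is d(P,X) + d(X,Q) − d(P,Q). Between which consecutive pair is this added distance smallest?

between K4 and K5

Added distance for inserting X between each consecutive pair:
K1–K2: 101.8 km
K2–K3: 121.6 km
K3–K4: 23.9 km
K4–K5: 1.3 km
Smallest added distance is 1.3 km, inserting between K4 and K5.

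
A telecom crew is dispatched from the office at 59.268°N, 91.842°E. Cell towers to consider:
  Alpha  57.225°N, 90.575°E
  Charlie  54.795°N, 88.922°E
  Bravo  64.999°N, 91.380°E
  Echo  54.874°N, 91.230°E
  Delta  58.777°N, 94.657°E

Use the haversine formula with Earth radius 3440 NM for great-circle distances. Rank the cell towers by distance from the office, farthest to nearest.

Bravo, Charlie, Echo, Alpha, Delta

Distance from the office at 59.268°N, 91.842°E to each:
Bravo 64.999°N, 91.380°E: 344.3 NM
Charlie 54.795°N, 88.922°E: 284.9 NM
Echo 54.874°N, 91.230°E: 264.6 NM
Alpha 57.225°N, 90.575°E: 129.0 NM
Delta 58.777°N, 94.657°E: 91.8 NM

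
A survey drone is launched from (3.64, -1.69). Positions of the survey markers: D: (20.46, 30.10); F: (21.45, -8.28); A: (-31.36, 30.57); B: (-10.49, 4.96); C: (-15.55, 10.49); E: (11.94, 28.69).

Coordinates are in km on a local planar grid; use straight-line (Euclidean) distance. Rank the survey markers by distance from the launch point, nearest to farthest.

B, F, C, E, D, A

Distances from the launch point:
B (-10.49, 4.96): 15.6 km
F (21.45, -8.28): 19.0 km
C (-15.55, 10.49): 22.7 km
E (11.94, 28.69): 31.5 km
D (20.46, 30.10): 36.0 km
A (-31.36, 30.57): 47.6 km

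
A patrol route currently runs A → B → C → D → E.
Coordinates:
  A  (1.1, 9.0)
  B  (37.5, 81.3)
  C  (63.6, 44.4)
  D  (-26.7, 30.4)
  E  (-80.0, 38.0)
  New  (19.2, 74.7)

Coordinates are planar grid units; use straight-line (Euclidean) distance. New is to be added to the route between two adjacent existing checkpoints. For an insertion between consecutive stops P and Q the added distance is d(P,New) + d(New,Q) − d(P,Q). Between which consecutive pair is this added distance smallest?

Added distance for inserting New between each consecutive pair:
A–B: 6.7
B–C: 28.0
C–D: 26.2
D–E: 115.7
Smallest added distance is 6.7, inserting between A and B.

between A and B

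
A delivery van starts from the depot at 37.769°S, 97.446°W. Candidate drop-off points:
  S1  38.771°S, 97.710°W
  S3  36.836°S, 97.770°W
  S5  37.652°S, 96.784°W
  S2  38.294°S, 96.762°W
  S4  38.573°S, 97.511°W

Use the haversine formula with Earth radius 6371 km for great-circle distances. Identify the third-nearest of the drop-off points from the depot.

Distances from the depot (37.769°S, 97.446°W):
S5: 59.7 km
S2: 83.6 km
S4: 89.6 km
S3: 107.6 km
S1: 113.8 km
The third-nearest is S4 at 89.6 km.

S4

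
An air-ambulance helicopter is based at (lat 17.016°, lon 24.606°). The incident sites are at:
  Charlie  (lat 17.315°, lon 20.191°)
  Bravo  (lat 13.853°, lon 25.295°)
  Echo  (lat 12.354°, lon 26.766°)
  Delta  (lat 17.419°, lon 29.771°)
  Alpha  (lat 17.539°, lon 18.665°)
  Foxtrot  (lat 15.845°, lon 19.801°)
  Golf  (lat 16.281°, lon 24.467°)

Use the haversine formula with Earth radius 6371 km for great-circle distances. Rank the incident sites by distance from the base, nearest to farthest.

Computing each great-circle distance from (lat 17.016°, lon 24.606°):
Golf (lat 16.281°, lon 24.467°): 83.1 km
Bravo (lat 13.853°, lon 25.295°): 359.4 km
Charlie (lat 17.315°, lon 20.191°): 470.2 km
Foxtrot (lat 15.845°, lon 19.801°): 528.7 km
Delta (lat 17.419°, lon 29.771°): 550.4 km
Echo (lat 12.354°, lon 26.766°): 568.0 km
Alpha (lat 17.539°, lon 18.665°): 633.4 km

Golf, Bravo, Charlie, Foxtrot, Delta, Echo, Alpha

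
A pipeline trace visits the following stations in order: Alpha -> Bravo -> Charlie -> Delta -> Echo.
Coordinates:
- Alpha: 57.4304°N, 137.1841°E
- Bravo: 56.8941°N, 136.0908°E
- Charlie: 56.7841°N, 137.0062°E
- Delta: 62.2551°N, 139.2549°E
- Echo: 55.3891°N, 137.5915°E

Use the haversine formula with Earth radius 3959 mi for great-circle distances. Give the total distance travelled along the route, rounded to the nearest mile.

Leg distances:
Alpha→Bravo: 55.2 mi  (cumulative 55.2 mi)
Bravo→Charlie: 35.4 mi  (cumulative 90.7 mi)
Charlie→Delta: 386.1 mi  (cumulative 476.8 mi)
Delta→Echo: 478.1 mi  (cumulative 954.9 mi)
Total route length ≈ 955 mi.

955 mi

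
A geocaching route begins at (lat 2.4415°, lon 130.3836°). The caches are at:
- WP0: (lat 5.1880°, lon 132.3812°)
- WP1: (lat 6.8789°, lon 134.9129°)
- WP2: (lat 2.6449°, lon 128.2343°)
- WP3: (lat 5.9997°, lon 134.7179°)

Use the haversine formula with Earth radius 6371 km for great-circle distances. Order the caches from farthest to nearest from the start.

Distances from the start:
WP1 (lat 6.8789°, lon 134.9129°): 703.8 km
WP3 (lat 5.9997°, lon 134.7179°): 622.5 km
WP0 (lat 5.1880°, lon 132.3812°): 377.3 km
WP2 (lat 2.6449°, lon 128.2343°): 239.8 km

WP1, WP3, WP0, WP2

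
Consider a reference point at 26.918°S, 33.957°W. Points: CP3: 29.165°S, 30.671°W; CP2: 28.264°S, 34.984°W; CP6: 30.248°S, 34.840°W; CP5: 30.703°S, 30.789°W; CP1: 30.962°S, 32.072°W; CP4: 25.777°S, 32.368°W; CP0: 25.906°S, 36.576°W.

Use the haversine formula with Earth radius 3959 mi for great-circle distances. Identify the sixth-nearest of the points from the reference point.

Distance to each, sorted:
CP2: 112.3 mi
CP4: 126.1 mi
CP0: 176.5 mi
CP6: 236.2 mi
CP3: 253.5 mi
CP1: 301.8 mi
CP5: 324.3 mi
The sixth-nearest is CP1 at 301.8 mi.

CP1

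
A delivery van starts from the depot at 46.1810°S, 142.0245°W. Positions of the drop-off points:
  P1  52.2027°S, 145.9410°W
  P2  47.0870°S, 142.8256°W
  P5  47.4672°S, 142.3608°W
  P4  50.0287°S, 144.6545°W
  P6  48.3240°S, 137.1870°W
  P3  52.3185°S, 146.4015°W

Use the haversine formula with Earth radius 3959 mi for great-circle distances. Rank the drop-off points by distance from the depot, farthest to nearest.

P3, P1, P4, P6, P5, P2

Computing each great-circle distance from 46.1810°S, 142.0245°W:
P3 52.3185°S, 146.4015°W: 467.6 mi
P1 52.2027°S, 145.9410°W: 451.9 mi
P4 50.0287°S, 144.6545°W: 292.2 mi
P6 48.3240°S, 137.1870°W: 270.9 mi
P5 47.4672°S, 142.3608°W: 90.3 mi
P2 47.0870°S, 142.8256°W: 73.2 mi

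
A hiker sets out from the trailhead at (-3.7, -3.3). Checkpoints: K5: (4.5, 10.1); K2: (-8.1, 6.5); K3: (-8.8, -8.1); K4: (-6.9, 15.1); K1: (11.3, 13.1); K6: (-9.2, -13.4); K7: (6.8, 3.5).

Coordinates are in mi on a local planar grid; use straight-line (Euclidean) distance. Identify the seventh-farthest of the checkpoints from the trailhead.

Distance to each, sorted:
K1: 22.2 mi
K4: 18.7 mi
K5: 15.7 mi
K7: 12.5 mi
K6: 11.5 mi
K2: 10.7 mi
K3: 7.0 mi
The seventh-farthest is K3 at 7.0 mi.

K3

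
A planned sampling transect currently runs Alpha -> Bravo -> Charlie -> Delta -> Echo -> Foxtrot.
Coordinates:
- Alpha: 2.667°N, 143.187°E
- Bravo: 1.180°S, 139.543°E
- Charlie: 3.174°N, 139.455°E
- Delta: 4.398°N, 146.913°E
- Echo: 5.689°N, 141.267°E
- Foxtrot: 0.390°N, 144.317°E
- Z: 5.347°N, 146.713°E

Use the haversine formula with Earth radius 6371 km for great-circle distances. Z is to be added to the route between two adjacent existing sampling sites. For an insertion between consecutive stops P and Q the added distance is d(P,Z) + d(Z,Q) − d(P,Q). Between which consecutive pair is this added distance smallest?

Added distance for inserting Z between each consecutive pair:
Alpha–Bravo: 980.0 km
Bravo–Charlie: 1433.4 km
Charlie–Delta: 109.5 km
Delta–Echo: 70.2 km
Echo–Foxtrot: 536.4 km
Smallest added distance is 70.2 km, inserting between Delta and Echo.

between Delta and Echo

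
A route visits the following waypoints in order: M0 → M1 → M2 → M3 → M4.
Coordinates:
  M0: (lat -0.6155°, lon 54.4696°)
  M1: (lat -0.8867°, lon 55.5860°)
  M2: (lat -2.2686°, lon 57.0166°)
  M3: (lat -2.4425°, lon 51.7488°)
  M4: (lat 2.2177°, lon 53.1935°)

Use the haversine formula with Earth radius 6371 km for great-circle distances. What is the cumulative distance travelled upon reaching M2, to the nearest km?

Leg distances:
M0→M1: 127.7 km  (cumulative 127.7 km)
M1→M2: 221.1 km  (cumulative 348.9 km)
Cumulative distance at M2 ≈ 349 km.

349 km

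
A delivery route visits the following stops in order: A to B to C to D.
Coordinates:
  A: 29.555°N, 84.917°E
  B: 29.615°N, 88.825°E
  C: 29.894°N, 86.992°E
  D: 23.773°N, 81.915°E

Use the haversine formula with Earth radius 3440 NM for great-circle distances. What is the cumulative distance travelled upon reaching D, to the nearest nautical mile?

758 NM

Leg distances:
A→B: 204.1 NM  (cumulative 204.1 NM)
B→C: 97.0 NM  (cumulative 301.1 NM)
C→D: 457.1 NM  (cumulative 758.1 NM)
Cumulative distance at D ≈ 758 NM.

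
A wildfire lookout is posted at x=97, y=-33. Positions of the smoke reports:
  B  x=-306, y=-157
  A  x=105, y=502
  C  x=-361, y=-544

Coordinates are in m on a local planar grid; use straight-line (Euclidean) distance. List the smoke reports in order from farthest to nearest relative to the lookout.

C, A, B

Distances from the lookout:
C x=-361, y=-544: 686.2 m
A x=105, y=502: 535.1 m
B x=-306, y=-157: 421.6 m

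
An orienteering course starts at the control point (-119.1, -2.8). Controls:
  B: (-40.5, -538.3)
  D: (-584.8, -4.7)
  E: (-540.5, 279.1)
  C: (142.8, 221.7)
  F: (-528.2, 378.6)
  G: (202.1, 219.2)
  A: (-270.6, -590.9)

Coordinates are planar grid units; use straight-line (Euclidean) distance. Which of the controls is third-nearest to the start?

D

Distances from the start ((-119.1, -2.8)):
C: 345.0
G: 390.5
D: 465.7
E: 507.0
B: 541.2
F: 559.3
A: 607.3
The third-nearest is D at 465.7.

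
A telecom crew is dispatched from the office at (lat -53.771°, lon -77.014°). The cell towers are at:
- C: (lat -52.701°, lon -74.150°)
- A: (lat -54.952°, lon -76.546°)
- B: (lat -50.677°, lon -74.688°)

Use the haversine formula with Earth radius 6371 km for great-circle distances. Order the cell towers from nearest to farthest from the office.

A, C, B

Distances from the office:
A (lat -54.952°, lon -76.546°): 134.8 km
C (lat -52.701°, lon -74.150°): 224.7 km
B (lat -50.677°, lon -74.688°): 378.7 km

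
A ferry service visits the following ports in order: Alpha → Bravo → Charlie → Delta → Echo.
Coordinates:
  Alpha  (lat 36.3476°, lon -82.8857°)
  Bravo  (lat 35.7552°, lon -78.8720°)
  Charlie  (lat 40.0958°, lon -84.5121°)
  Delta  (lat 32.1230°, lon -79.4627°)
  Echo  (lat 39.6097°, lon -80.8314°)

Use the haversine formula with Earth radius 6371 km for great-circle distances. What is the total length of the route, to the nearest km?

Leg distances:
Alpha→Bravo: 366.8 km  (cumulative 366.8 km)
Bravo→Charlie: 690.9 km  (cumulative 1057.6 km)
Charlie→Delta: 995.4 km  (cumulative 2053.0 km)
Delta→Echo: 841.5 km  (cumulative 2894.5 km)
Total route length ≈ 2895 km.

2895 km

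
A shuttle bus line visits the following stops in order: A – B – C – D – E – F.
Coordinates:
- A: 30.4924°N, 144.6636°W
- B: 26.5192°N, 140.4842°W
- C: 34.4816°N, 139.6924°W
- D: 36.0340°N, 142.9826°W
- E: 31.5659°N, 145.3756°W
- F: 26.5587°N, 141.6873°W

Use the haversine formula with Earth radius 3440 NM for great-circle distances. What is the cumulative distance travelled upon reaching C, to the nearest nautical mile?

Leg distances:
A→B: 324.8 NM  (cumulative 324.8 NM)
B→C: 479.8 NM  (cumulative 804.6 NM)
Cumulative distance at C ≈ 805 NM.

805 NM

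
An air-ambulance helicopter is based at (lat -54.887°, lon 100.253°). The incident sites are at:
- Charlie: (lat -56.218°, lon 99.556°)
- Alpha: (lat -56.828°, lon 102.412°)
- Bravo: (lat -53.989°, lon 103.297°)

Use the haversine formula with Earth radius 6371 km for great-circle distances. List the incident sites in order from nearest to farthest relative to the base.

Charlie, Bravo, Alpha

Distance from the base at (lat -54.887°, lon 100.253°) to each:
Charlie (lat -56.218°, lon 99.556°): 154.4 km
Bravo (lat -53.989°, lon 103.297°): 220.7 km
Alpha (lat -56.828°, lon 102.412°): 254.4 km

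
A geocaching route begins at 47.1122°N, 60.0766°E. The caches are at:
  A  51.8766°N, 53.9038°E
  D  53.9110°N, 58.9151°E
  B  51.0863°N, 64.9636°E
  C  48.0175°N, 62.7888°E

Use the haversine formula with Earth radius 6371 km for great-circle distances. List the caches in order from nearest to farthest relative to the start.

Distances from the start:
C 48.0175°N, 62.7888°E: 227.0 km
B 51.0863°N, 64.9636°E: 567.1 km
A 51.8766°N, 53.9038°E: 691.9 km
D 53.9110°N, 58.9151°E: 760.4 km

C, B, A, D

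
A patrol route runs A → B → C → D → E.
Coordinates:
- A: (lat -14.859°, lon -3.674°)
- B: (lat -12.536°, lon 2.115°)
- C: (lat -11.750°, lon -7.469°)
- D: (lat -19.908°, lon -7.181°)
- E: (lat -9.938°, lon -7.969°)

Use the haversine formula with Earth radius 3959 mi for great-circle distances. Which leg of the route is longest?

D–E

Leg distances:
A→B: 420.4 mi
B→C: 649.6 mi
C→D: 564.0 mi
D→E: 690.9 mi
The longest leg is D–E at 690.9 mi.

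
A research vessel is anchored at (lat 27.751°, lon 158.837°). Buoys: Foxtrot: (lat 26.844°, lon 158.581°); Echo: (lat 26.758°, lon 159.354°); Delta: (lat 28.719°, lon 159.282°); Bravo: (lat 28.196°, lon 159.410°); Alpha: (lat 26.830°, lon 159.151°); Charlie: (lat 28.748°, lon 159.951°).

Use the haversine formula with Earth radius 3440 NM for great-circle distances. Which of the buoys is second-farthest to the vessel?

Distances from the vessel ((lat 27.751°, lon 158.837°)):
Charlie: 84.0 NM
Echo: 65.7 NM
Delta: 62.7 NM
Alpha: 57.8 NM
Foxtrot: 56.1 NM
Bravo: 40.5 NM
The second-farthest is Echo at 65.7 NM.

Echo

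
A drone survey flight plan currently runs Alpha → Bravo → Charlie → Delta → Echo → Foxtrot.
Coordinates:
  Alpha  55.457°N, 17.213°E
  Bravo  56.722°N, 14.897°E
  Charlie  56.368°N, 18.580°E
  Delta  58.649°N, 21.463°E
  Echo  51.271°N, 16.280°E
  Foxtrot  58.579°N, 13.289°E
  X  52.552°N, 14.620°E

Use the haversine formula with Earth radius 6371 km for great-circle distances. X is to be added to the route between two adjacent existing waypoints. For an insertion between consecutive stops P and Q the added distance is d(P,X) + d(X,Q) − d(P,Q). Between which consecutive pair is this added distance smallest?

between Echo and Foxtrot

Added distance for inserting X between each consecutive pair:
Alpha–Bravo: 627.7 km
Bravo–Charlie: 730.2 km
Charlie–Delta: 990.7 km
Delta–Echo: 100.2 km
Echo–Foxtrot: 23.1 km
Smallest added distance is 23.1 km, inserting between Echo and Foxtrot.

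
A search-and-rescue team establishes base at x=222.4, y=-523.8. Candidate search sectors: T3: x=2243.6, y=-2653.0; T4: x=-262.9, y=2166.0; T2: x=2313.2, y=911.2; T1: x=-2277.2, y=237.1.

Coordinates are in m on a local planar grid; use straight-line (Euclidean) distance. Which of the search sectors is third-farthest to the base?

T1

Distances from the base (x=222.4, y=-523.8):
T3: 2935.8 m
T4: 2733.2 m
T1: 2612.8 m
T2: 2535.9 m
The third-farthest is T1 at 2612.8 m.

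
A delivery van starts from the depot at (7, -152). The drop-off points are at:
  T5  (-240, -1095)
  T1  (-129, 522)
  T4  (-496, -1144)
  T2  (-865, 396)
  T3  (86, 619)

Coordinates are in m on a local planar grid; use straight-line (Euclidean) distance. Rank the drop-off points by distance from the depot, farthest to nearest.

Distances from the depot:
T4 (-496, -1144): 1112.2 m
T2 (-865, 396): 1029.9 m
T5 (-240, -1095): 974.8 m
T3 (86, 619): 775.0 m
T1 (-129, 522): 687.6 m

T4, T2, T5, T3, T1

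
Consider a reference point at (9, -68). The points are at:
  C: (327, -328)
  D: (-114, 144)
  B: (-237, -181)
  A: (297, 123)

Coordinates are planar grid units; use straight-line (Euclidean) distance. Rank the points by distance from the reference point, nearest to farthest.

Distance from the reference point at (9, -68) to each:
D (-114, 144): 245.1
B (-237, -181): 270.7
A (297, 123): 345.6
C (327, -328): 410.8

D, B, A, C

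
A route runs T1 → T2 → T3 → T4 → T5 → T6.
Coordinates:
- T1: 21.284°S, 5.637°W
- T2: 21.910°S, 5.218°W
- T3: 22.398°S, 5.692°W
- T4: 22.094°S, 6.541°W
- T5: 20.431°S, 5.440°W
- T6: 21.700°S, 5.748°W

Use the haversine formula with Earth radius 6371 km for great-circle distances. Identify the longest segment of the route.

T4–T5

Leg distances:
T1→T2: 82.0 km
T2→T3: 73.0 km
T3→T4: 93.7 km
T4→T5: 217.3 km
T5→T6: 144.7 km
The longest leg is T4–T5 at 217.3 km.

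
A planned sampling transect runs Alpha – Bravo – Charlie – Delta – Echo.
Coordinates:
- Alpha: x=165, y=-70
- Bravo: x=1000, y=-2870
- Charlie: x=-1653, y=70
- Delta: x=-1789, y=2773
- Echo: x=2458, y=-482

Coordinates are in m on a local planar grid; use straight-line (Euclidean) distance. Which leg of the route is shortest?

Leg distances:
Alpha→Bravo: 2921.9 m
Bravo→Charlie: 3960.1 m
Charlie→Delta: 2706.4 m
Delta→Echo: 5350.9 m
The shortest leg is Charlie–Delta at 2706.4 m.

Charlie–Delta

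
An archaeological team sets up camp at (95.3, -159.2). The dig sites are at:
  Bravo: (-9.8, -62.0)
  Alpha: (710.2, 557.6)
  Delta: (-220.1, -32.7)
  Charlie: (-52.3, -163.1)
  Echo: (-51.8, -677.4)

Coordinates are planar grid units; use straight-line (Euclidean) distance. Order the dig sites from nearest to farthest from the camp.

Bravo, Charlie, Delta, Echo, Alpha

Distances from the camp:
Bravo (-9.8, -62.0): 143.2
Charlie (-52.3, -163.1): 147.7
Delta (-220.1, -32.7): 339.8
Echo (-51.8, -677.4): 538.7
Alpha (710.2, 557.6): 944.4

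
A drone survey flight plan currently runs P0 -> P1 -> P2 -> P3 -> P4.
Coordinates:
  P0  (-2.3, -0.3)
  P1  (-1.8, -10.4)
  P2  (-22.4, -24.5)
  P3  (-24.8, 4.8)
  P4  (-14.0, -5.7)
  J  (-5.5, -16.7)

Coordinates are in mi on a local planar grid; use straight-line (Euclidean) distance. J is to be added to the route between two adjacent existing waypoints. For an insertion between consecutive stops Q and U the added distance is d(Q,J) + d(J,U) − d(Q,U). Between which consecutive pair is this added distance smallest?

between P1 and P2

Added distance for inserting J between each consecutive pair:
P0–P1: 13.9 mi
P1–P2: 1.0 mi
P2–P3: 18.1 mi
P3–P4: 27.7 mi
Smallest added distance is 1.0 mi, inserting between P1 and P2.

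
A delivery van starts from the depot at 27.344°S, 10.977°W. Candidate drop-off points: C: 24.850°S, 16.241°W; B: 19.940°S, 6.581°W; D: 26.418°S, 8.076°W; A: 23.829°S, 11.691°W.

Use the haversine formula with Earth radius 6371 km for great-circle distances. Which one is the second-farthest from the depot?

C

Distances from the depot (27.344°S, 10.977°W):
B: 936.9 km
C: 594.2 km
A: 397.4 km
D: 305.6 km
The second-farthest is C at 594.2 km.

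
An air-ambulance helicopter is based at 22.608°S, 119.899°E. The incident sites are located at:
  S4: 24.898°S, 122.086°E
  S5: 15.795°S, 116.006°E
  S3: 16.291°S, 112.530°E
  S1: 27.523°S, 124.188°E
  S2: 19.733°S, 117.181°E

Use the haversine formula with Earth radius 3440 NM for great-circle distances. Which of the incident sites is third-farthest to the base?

Distance to each, sorted:
S3: 563.6 NM
S5: 464.7 NM
S1: 376.1 NM
S2: 230.1 NM
S4: 182.6 NM
The third-farthest is S1 at 376.1 NM.

S1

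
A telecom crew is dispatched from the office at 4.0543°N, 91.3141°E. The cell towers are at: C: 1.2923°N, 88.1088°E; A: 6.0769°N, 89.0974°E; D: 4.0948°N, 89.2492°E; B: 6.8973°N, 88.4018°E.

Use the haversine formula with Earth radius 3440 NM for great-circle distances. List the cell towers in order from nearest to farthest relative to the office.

Computing each great-circle distance from 4.0543°N, 91.3141°E:
D 4.0948°N, 89.2492°E: 123.7 NM
A 6.0769°N, 89.0974°E: 179.8 NM
B 6.8973°N, 88.4018°E: 243.8 NM
C 1.2923°N, 88.1088°E: 253.9 NM

D, A, B, C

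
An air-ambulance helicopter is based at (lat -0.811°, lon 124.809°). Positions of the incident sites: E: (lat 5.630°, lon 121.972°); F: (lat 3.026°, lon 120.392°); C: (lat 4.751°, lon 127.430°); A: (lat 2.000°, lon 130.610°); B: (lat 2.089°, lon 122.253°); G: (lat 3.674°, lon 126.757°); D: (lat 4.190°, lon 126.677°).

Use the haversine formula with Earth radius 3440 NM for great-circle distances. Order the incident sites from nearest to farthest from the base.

B, G, D, F, C, A, E

Distances from the base:
B (lat 2.089°, lon 122.253°): 232.1 NM
G (lat 3.674°, lon 126.757°): 293.6 NM
D (lat 4.190°, lon 126.677°): 320.5 NM
F (lat 3.026°, lon 120.392°): 351.2 NM
C (lat 4.751°, lon 127.430°): 369.1 NM
A (lat 2.000°, lon 130.610°): 387.0 NM
E (lat 5.630°, lon 121.972°): 422.5 NM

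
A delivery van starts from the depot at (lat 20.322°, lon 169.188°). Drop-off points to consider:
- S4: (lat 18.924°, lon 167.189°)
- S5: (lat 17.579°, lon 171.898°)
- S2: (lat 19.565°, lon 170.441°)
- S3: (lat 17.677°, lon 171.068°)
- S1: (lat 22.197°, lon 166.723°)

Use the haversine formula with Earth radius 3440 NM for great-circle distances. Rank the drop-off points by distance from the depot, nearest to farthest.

S2, S4, S1, S3, S5

Distance from the depot at (lat 20.322°, lon 169.188°) to each:
S2 (lat 19.565°, lon 170.441°): 84.1 NM
S4 (lat 18.924°, lon 167.189°): 140.8 NM
S1 (lat 22.197°, lon 166.723°): 178.0 NM
S3 (lat 17.677°, lon 171.068°): 191.3 NM
S5 (lat 17.579°, lon 171.898°): 225.4 NM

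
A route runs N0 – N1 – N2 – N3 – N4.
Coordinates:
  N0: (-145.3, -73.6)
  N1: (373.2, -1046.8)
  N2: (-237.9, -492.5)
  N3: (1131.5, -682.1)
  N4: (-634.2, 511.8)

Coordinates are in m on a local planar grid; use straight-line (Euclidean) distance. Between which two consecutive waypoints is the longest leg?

Leg distances:
N0→N1: 1102.7 m
N1→N2: 825.0 m
N2→N3: 1382.5 m
N3→N4: 2131.5 m
The longest leg is N3–N4 at 2131.5 m.

N3–N4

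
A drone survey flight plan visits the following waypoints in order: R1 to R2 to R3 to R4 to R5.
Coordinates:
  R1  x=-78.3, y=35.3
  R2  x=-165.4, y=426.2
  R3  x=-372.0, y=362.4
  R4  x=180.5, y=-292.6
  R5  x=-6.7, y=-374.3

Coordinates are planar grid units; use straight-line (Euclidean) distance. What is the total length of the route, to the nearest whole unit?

Leg distances:
R1→R2: 400.5  (cumulative 400.5)
R2→R3: 216.2  (cumulative 616.7)
R3→R4: 856.9  (cumulative 1473.6)
R4→R5: 204.3  (cumulative 1677.9)
Total route length ≈ 1678.

1678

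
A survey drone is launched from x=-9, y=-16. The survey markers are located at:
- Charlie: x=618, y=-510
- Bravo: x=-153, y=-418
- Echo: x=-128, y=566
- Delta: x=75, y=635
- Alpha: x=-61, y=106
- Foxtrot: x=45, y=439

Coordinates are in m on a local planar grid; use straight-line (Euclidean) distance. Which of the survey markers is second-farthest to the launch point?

Delta

Distance to each, sorted:
Charlie: 798.2 m
Delta: 656.4 m
Echo: 594.0 m
Foxtrot: 458.2 m
Bravo: 427.0 m
Alpha: 132.6 m
The second-farthest is Delta at 656.4 m.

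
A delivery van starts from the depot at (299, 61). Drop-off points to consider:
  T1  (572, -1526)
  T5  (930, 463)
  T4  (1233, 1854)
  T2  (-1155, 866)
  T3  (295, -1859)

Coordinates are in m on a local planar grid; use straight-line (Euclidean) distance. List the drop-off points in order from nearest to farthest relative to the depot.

Distance from the depot at (299, 61) to each:
T5 (930, 463): 748.2 m
T1 (572, -1526): 1610.3 m
T2 (-1155, 866): 1662.0 m
T3 (295, -1859): 1920.0 m
T4 (1233, 1854): 2021.7 m

T5, T1, T2, T3, T4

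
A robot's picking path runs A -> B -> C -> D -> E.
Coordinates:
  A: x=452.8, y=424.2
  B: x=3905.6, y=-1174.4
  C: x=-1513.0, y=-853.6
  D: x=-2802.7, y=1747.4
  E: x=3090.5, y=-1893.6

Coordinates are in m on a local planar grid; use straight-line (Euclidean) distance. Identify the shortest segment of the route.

Leg distances:
A→B: 3804.9 m
B→C: 5428.1 m
C→D: 2903.2 m
D→E: 6927.2 m
The shortest leg is C–D at 2903.2 m.

C–D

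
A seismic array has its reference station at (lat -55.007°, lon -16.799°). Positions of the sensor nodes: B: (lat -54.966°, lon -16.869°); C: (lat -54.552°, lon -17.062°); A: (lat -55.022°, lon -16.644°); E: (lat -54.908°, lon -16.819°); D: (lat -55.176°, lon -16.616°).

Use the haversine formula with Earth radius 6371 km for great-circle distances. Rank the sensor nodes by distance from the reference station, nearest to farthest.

B, A, E, D, C

Distances from the reference station:
B (lat -54.966°, lon -16.869°): 6.4 km
A (lat -55.022°, lon -16.644°): 10.0 km
E (lat -54.908°, lon -16.819°): 11.1 km
D (lat -55.176°, lon -16.616°): 22.1 km
C (lat -54.552°, lon -17.062°): 53.3 km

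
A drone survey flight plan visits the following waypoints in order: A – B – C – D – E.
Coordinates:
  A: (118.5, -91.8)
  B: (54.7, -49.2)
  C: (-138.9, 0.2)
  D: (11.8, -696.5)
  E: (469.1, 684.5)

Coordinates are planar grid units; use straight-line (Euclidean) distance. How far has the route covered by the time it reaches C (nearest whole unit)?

277

Leg distances:
A→B: 76.7  (cumulative 76.7)
B→C: 199.8  (cumulative 276.5)
Cumulative distance at C ≈ 277.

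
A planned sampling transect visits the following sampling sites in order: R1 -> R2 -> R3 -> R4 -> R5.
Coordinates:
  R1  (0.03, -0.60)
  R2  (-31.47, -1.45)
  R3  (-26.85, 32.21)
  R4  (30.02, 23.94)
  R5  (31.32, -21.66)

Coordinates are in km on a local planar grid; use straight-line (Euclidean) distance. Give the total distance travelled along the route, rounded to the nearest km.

Leg distances:
R1→R2: 31.5 km  (cumulative 31.5 km)
R2→R3: 34.0 km  (cumulative 65.5 km)
R3→R4: 57.5 km  (cumulative 123.0 km)
R4→R5: 45.6 km  (cumulative 168.6 km)
Total route length ≈ 169 km.

169 km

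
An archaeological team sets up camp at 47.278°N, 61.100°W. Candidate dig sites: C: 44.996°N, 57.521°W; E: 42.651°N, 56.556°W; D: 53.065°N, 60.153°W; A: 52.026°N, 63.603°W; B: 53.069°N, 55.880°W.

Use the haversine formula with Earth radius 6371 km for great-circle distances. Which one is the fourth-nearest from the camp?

D

Distances from the camp (47.278°N, 61.100°W):
C: 374.7 km
A: 557.8 km
E: 626.3 km
D: 647.0 km
B: 743.1 km
The fourth-nearest is D at 647.0 km.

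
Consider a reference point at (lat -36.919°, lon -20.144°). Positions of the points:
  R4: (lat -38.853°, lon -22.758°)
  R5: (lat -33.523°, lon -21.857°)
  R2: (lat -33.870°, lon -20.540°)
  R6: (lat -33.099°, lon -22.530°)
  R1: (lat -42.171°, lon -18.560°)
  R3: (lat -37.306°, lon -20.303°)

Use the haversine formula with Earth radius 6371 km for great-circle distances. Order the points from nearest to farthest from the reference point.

Distances from the reference point:
R3 (lat -37.306°, lon -20.303°): 45.3 km
R4 (lat -38.853°, lon -22.758°): 314.4 km
R2 (lat -33.870°, lon -20.540°): 340.9 km
R5 (lat -33.523°, lon -21.857°): 408.4 km
R6 (lat -33.099°, lon -22.530°): 477.1 km
R1 (lat -42.171°, lon -18.560°): 599.5 km

R3, R4, R2, R5, R6, R1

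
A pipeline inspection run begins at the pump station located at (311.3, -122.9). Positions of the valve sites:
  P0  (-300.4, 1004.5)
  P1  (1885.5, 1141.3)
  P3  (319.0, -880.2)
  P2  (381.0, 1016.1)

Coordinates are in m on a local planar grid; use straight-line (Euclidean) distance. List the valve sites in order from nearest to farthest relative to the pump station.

Distances from the pump station:
P3 (319.0, -880.2): 757.3 m
P2 (381.0, 1016.1): 1141.1 m
P0 (-300.4, 1004.5): 1282.7 m
P1 (1885.5, 1141.3): 2019.0 m

P3, P2, P0, P1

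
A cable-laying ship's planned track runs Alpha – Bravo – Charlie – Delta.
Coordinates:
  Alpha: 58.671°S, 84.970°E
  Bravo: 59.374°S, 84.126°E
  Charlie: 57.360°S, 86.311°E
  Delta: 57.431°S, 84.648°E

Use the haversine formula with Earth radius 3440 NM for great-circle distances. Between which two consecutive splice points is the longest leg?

Bravo–Charlie

Leg distances:
Alpha→Bravo: 49.6 NM
Bravo→Charlie: 139.1 NM
Charlie→Delta: 54.0 NM
The longest leg is Bravo–Charlie at 139.1 NM.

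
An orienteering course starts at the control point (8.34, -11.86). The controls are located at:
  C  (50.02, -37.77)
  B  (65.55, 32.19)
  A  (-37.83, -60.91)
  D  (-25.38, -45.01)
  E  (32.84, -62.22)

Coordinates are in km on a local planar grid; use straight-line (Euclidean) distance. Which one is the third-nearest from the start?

E

Distance to each, sorted:
D: 47.3 km
C: 49.1 km
E: 56.0 km
A: 67.4 km
B: 72.2 km
The third-nearest is E at 56.0 km.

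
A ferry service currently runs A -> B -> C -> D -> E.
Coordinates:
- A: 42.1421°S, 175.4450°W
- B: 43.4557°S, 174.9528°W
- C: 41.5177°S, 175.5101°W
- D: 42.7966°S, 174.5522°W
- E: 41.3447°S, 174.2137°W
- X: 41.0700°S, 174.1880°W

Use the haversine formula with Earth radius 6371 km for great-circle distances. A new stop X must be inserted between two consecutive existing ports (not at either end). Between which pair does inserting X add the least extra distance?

between D and E

Added distance for inserting X between each consecutive pair:
A–B: 279.7 km
B–C: 173.5 km
C–D: 152.8 km
D–E: 61.1 km
Smallest added distance is 61.1 km, inserting between D and E.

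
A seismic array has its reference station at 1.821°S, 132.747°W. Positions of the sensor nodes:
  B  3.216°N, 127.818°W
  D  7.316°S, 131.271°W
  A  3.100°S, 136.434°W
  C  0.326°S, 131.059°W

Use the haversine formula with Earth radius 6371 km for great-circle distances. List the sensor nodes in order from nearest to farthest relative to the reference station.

Distance from the reference station at 1.821°S, 132.747°W to each:
C 0.326°S, 131.059°W: 250.7 km
A 3.100°S, 136.434°W: 433.6 km
D 7.316°S, 131.271°W: 632.5 km
B 3.216°N, 127.818°W: 783.5 km

C, A, D, B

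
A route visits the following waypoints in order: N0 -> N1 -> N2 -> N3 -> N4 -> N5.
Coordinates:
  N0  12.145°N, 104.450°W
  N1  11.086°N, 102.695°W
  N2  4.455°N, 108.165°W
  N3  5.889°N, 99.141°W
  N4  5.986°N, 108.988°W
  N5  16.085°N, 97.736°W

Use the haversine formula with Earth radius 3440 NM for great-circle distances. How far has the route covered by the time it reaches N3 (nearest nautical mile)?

Leg distances:
N0→N1: 121.2 NM  (cumulative 121.2 NM)
N1→N2: 514.1 NM  (cumulative 635.3 NM)
N2→N3: 546.4 NM  (cumulative 1181.7 NM)
Cumulative distance at N3 ≈ 1182 NM.

1182 NM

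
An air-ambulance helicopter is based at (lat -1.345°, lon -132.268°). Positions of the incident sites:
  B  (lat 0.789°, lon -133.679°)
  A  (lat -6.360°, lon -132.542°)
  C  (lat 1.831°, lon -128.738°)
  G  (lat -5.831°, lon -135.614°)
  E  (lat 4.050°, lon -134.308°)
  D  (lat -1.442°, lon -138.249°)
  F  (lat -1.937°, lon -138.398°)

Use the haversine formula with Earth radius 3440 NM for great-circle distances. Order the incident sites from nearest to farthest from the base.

B, C, A, G, E, D, F

Distance from the base at (lat -1.345°, lon -132.268°) to each:
B (lat 0.789°, lon -133.679°): 153.6 NM
C (lat 1.831°, lon -128.738°): 285.1 NM
A (lat -6.360°, lon -132.542°): 301.5 NM
G (lat -5.831°, lon -135.614°): 335.7 NM
E (lat 4.050°, lon -134.308°): 346.3 NM
D (lat -1.442°, lon -138.249°): 359.0 NM
F (lat -1.937°, lon -138.398°): 369.6 NM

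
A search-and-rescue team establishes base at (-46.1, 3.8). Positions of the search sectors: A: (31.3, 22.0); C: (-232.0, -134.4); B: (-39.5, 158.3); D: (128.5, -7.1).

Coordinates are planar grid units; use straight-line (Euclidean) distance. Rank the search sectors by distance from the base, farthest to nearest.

Distance from the base at (-46.1, 3.8) to each:
C (-232.0, -134.4): 231.6
D (128.5, -7.1): 174.9
B (-39.5, 158.3): 154.6
A (31.3, 22.0): 79.5

C, D, B, A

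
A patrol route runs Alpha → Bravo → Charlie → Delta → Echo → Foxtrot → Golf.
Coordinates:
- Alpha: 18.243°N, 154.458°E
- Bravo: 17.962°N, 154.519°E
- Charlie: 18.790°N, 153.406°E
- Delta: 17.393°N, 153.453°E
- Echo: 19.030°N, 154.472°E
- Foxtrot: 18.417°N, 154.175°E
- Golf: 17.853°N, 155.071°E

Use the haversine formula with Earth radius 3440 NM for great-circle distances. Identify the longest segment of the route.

Delta–Echo

Leg distances:
Alpha→Bravo: 17.2 NM
Bravo→Charlie: 80.6 NM
Charlie→Delta: 83.9 NM
Delta→Echo: 114.2 NM
Echo→Foxtrot: 40.5 NM
Foxtrot→Golf: 61.3 NM
The longest leg is Delta–Echo at 114.2 NM.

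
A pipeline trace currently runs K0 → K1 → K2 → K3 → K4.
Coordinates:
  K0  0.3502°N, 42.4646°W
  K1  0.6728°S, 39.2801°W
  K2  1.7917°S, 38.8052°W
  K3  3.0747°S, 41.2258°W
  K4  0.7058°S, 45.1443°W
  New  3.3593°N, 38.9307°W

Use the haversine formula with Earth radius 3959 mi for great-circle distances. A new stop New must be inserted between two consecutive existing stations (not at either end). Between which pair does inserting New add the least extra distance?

between K0 and K1

Added distance for inserting New between each consecutive pair:
K0–K1: 369.1 mi
K1–K2: 551.7 mi
K2–K3: 638.8 mi
K3–K4: 668.6 mi
Smallest added distance is 369.1 mi, inserting between K0 and K1.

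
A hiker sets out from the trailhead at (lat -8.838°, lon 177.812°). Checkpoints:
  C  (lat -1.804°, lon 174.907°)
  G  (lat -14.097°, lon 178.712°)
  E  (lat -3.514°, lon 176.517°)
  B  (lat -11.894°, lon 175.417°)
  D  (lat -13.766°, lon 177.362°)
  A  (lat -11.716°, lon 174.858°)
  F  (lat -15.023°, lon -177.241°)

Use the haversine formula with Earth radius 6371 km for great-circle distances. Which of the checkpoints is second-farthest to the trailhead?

Distances from the trailhead ((lat -8.838°, lon 177.812°)):
F: 873.1 km
C: 845.6 km
E: 609.1 km
G: 592.9 km
D: 550.2 km
A: 454.8 km
B: 429.0 km
The second-farthest is C at 845.6 km.

C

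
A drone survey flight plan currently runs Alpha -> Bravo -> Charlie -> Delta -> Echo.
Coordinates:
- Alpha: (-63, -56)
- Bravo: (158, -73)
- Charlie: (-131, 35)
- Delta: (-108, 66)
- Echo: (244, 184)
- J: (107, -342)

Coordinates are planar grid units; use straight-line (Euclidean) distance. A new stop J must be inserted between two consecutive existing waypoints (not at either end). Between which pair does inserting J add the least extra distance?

Added distance for inserting J between each consecutive pair:
Alpha–Bravo: 384.8
Bravo–Charlie: 411.1
Charlie–Delta: 868.4
Delta–Echo: 633.5
Smallest added distance is 384.8, inserting between Alpha and Bravo.

between Alpha and Bravo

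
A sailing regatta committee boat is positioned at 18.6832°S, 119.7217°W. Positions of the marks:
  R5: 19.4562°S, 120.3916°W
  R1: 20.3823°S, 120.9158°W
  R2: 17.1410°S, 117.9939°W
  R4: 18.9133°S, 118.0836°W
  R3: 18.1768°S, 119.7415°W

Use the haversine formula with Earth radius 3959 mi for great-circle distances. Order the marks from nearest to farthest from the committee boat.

Computing each great-circle distance from 18.6832°S, 119.7217°W:
R3 18.1768°S, 119.7415°W: 35.0 mi
R5 19.4562°S, 120.3916°W: 69.0 mi
R4 18.9133°S, 118.0836°W: 108.3 mi
R1 20.3823°S, 120.9158°W: 140.8 mi
R2 17.1410°S, 117.9939°W: 155.8 mi

R3, R5, R4, R1, R2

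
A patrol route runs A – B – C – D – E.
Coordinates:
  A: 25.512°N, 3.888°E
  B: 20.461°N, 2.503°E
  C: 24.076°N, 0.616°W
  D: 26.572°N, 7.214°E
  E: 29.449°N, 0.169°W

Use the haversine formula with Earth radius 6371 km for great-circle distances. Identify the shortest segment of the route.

B–C

Leg distances:
A→B: 579.2 km
B→C: 514.3 km
C→D: 834.3 km
D→E: 792.0 km
The shortest leg is B–C at 514.3 km.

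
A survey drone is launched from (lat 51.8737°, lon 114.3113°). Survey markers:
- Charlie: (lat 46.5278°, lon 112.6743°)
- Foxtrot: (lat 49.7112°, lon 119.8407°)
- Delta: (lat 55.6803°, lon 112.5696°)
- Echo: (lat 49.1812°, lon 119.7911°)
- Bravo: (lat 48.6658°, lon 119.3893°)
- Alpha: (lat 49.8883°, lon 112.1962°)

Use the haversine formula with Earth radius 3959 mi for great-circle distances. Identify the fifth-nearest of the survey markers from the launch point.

Bravo

Distance to each, sorted:
Alpha: 165.3 mi
Delta: 272.4 mi
Foxtrot: 283.9 mi
Echo: 304.1 mi
Bravo: 315.2 mi
Charlie: 376.7 mi
The fifth-nearest is Bravo at 315.2 mi.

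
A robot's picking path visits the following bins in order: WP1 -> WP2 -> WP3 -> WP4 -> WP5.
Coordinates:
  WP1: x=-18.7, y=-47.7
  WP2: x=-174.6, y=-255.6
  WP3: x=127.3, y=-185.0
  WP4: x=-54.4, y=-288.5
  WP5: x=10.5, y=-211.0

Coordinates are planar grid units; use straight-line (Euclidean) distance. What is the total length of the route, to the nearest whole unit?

Leg distances:
WP1→WP2: 259.9  (cumulative 259.9)
WP2→WP3: 310.0  (cumulative 569.9)
WP3→WP4: 209.1  (cumulative 779.0)
WP4→WP5: 101.1  (cumulative 880.1)
Total route length ≈ 880.

880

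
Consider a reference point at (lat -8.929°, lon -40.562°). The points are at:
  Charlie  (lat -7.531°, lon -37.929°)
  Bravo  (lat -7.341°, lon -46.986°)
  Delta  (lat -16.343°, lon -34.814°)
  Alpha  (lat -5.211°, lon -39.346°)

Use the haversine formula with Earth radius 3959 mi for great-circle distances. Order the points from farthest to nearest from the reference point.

Computing each great-circle distance from (lat -8.929°, lon -40.562°):
Delta (lat -16.343°, lon -34.814°): 642.2 mi
Bravo (lat -7.341°, lon -46.986°): 452.9 mi
Alpha (lat -5.211°, lon -39.346°): 270.1 mi
Charlie (lat -7.531°, lon -37.929°): 204.3 mi

Delta, Bravo, Alpha, Charlie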